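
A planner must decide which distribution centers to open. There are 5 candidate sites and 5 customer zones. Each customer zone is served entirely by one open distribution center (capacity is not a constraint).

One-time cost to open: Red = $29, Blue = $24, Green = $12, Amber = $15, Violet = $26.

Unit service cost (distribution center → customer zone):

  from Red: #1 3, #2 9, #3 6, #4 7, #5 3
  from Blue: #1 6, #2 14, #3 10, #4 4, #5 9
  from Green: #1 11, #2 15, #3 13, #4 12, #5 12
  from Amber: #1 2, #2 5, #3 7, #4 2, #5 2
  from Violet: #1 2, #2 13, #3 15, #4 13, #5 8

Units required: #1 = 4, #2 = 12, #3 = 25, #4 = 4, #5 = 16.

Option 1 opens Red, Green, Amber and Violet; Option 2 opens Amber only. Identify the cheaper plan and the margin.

Option 2 is cheaper by 42.

Option 1: {Red, Green, Amber, Violet}: #1→Amber 2·4=8, #2→Amber 5·12=60, #3→Red 6·25=150, #4→Amber 2·4=8, #5→Amber 2·16=32. Service 258; fixed 82; total 340.
Option 2: {Amber}: #1→Amber 2·4=8, #2→Amber 5·12=60, #3→Amber 7·25=175, #4→Amber 2·4=8, #5→Amber 2·16=32. Service 283; fixed 15; total 298.
Difference: |340 − 298| = 42.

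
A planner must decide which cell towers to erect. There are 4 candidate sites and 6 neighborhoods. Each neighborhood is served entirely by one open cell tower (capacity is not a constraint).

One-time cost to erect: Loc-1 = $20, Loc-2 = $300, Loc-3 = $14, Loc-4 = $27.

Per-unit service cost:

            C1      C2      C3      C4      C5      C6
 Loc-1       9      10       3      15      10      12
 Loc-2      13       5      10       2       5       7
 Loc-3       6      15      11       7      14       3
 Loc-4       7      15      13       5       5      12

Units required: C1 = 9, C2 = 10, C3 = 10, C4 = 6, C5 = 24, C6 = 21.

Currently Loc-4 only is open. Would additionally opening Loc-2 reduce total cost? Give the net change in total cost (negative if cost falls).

No — net change +47 (cost rises by 47).

Current service cost with {Loc-4}: 745.
Adding Loc-2: each neighborhood re-picks its cheapest; new service cost 492, saving 253.
Extra fixed cost: 300. Net change = 300 − 253 = 47.
(Totals: 772 → 819.)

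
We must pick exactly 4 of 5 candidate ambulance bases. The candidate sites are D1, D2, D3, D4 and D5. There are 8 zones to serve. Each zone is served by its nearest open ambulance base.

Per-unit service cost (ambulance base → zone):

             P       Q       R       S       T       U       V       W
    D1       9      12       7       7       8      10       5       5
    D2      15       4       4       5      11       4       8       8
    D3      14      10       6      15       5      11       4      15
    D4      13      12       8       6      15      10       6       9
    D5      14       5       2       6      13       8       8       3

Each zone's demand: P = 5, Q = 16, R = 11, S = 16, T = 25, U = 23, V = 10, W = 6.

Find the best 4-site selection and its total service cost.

With exactly 4 open, each zone uses its cheapest among the chosen.
{D1, D2, D3, D5}: P→D1 9·5=45, Q→D2 4·16=64, R→D5 2·11=22, S→D2 5·16=80, T→D3 5·25=125, U→D2 4·23=92, V→D3 4·10=40, W→D5 3·6=18. Service cost 486.
{D2, D3, D4, D5}: service cost 506
{D1, D2, D3, D4}: service cost 520
Among all 5 size-4 choices, {D1, D2, D3, D5} is lowest.

Choose D1, D2, D3 and D5; total service cost 486.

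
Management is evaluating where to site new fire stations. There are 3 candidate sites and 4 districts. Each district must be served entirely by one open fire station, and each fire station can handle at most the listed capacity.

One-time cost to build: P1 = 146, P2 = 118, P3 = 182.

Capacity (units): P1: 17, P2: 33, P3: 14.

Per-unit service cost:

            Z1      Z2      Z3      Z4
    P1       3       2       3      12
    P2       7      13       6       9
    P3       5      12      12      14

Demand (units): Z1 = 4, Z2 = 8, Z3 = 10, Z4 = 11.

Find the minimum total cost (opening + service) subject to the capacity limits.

Minimum total cost: 409

Open {P2}: Z1→P2 7·4=28, Z2→P2 13·8=104, Z3→P2 6·10=60, Z4→P2 9·11=99.
Loads: P2 carries 33/33. Service 291; fixed 118; total 409.
Next best feasible plan costs 451.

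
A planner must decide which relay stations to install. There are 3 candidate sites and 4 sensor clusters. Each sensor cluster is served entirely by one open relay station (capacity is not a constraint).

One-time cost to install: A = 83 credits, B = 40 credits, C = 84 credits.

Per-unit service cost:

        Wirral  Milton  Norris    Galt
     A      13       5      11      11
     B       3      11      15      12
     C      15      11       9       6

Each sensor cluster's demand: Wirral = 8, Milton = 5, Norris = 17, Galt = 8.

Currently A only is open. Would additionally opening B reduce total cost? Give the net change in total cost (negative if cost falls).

Current service cost with {A}: 404.
Adding B: each sensor cluster re-picks its cheapest; new service cost 324, saving 80.
Extra fixed cost: 40. Net change = 40 − 80 = -40.
(Totals: 487 → 447.)

Yes — net change −40 (cost falls by 40).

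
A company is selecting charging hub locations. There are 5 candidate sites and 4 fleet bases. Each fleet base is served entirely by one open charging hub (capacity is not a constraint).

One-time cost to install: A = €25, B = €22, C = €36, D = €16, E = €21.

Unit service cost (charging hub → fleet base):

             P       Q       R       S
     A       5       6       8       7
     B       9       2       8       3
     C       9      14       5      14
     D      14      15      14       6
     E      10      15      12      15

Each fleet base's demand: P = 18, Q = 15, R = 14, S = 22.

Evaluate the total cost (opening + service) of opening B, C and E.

Total cost: 407

Each fleet base is assigned to its cheapest site among the open ones.
{B, C, E}: P→B 9·18=162, Q→B 2·15=30, R→C 5·14=70, S→B 3·22=66. Service 328; fixed 79; total 407.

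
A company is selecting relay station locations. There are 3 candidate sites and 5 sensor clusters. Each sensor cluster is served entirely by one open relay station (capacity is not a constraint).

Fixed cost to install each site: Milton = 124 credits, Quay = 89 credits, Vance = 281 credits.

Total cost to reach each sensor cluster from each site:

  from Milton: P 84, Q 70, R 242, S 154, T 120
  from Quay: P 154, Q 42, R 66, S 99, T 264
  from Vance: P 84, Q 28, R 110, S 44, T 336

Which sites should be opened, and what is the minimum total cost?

Open Milton and Quay; minimum total cost 624.

For any fixed open set, each sensor cluster goes to its cheapest open site; total = fixed + service.
{Milton, Quay}: P→Milton 84, Q→Quay 42, R→Quay 66, S→Quay 99, T→Milton 120. Service 411; fixed 213; total 624.
{Quay}: P→Quay 154, Q→Quay 42, R→Quay 66, S→Quay 99, T→Quay 264. Service 625; fixed 89; total 714.
{Milton, Vance}: service 386 + fixed 405 = 791
{Milton, Quay, Vance}: P→Milton 84, Q→Vance 28, R→Quay 66, S→Vance 44, T→Milton 120. Service 342; fixed 494; total 836.
No other subset beats 624.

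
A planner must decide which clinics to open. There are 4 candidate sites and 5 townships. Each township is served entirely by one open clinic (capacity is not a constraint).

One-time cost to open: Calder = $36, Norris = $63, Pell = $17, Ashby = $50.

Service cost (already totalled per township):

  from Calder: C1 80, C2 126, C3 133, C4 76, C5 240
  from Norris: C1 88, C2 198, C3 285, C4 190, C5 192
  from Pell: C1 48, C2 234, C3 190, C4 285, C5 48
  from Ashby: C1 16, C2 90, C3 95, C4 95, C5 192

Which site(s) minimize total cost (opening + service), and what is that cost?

For any fixed open set, each township goes to its cheapest open site; total = fixed + service.
{Pell, Ashby}: C1→Ashby 16, C2→Ashby 90, C3→Ashby 95, C4→Ashby 95, C5→Pell 48. Service 344; fixed 67; total 411.
{Calder, Pell, Ashby}: service 325 + fixed 103 = 428
{Norris, Pell, Ashby}: service 344 + fixed 130 = 474
{Calder, Norris, Pell, Ashby}: service 325 + fixed 166 = 491
(All 15 nonempty subsets were checked; Pell and Ashby is lowest.)

Open Pell and Ashby; minimum total cost 411.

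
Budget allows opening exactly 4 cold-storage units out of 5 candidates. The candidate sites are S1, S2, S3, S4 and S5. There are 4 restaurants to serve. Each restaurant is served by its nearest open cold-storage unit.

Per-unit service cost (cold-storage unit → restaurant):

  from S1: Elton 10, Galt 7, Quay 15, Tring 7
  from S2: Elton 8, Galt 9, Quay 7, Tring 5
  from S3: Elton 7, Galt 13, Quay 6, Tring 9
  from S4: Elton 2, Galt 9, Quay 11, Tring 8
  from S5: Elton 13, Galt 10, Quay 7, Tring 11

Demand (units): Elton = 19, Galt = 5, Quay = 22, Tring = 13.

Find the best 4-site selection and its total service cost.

Choose S1, S2, S3 and S4; total service cost 270.

With exactly 4 open, each restaurant uses its cheapest among the chosen.
{S1, S2, S3, S4}: Elton→S4 2·19=38, Galt→S1 7·5=35, Quay→S3 6·22=132, Tring→S2 5·13=65. Service cost 270.
{S2, S3, S4, S5}: service cost 280
{S1, S2, S4, S5}: service cost 292
Among all 5 size-4 choices, {S1, S2, S3, S4} is lowest.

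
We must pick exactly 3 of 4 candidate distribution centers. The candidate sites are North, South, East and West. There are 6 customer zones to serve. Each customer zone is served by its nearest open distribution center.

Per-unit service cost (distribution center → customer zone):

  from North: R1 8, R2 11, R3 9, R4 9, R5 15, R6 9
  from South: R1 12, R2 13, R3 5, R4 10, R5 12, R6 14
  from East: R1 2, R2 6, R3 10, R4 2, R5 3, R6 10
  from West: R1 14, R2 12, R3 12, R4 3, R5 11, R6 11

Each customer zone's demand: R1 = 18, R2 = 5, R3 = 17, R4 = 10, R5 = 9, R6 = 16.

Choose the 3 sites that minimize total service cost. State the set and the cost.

Choose North, South and East; total service cost 342.

With exactly 3 open, each customer zone uses its cheapest among the chosen.
{North, South, East}: R1→East 2·18=36, R2→East 6·5=30, R3→South 5·17=85, R4→East 2·10=20, R5→East 3·9=27, R6→North 9·16=144. Service cost 342.
{South, East, West}: service cost 358
{North, East, West}: service cost 410
Among all 4 size-3 choices, {North, South, East} is lowest.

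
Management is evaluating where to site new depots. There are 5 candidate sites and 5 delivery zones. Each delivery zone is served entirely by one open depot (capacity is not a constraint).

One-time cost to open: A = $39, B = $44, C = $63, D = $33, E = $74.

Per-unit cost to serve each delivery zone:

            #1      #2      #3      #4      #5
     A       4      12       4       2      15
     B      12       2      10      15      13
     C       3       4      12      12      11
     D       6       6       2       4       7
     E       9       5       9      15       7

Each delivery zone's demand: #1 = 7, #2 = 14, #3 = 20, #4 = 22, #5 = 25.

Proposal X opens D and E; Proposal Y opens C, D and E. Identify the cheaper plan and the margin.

Proposal X is cheaper by 28.

Proposal X: {D, E}: #1→D 6·7=42, #2→E 5·14=70, #3→D 2·20=40, #4→D 4·22=88, #5→D 7·25=175. Service 415; fixed 107; total 522.
Proposal Y: {C, D, E}: #1→C 3·7=21, #2→C 4·14=56, #3→D 2·20=40, #4→D 4·22=88, #5→D 7·25=175. Service 380; fixed 170; total 550.
Difference: |522 − 550| = 28.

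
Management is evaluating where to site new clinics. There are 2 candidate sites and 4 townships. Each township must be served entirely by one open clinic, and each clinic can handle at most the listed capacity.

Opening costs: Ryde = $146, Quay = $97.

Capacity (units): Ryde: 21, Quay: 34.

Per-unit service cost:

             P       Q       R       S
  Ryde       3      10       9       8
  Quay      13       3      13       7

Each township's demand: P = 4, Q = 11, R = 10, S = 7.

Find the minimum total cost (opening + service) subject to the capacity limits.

Minimum total cost: 361

Open {Quay}: P→Quay 13·4=52, Q→Quay 3·11=33, R→Quay 13·10=130, S→Quay 7·7=49.
Loads: Quay carries 32/34. Service 264; fixed 97; total 361.
Next best feasible plan costs 427.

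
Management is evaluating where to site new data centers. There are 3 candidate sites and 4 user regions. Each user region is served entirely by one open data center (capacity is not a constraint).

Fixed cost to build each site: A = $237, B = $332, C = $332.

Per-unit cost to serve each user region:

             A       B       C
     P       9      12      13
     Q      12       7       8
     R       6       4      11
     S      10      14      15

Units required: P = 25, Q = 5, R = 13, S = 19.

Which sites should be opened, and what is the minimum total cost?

For any fixed open set, each user region goes to its cheapest open site; total = fixed + service.
{A}: P→A 9·25=225, Q→A 12·5=60, R→A 6·13=78, S→A 10·19=190. Service 553; fixed 237; total 790.
{B}: service 653 + fixed 332 = 985
{A, B}: service 502 + fixed 569 = 1071
{A, B, C}: P→A 9·25=225, Q→B 7·5=35, R→B 4·13=52, S→A 10·19=190. Service 502; fixed 901; total 1403.
No other subset beats 790.

Open A only; minimum total cost 790.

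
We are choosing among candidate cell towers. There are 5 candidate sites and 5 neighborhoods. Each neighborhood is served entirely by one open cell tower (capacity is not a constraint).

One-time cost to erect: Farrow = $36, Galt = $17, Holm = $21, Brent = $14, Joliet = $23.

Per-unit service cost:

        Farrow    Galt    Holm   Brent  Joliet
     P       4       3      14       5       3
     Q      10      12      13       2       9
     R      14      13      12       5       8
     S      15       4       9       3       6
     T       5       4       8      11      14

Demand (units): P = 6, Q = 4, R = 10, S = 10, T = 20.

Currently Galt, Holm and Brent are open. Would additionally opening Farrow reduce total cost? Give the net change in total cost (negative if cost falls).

No — net change +36 (cost rises by 36).

Current service cost with {Galt, Holm, Brent}: 186.
Adding Farrow: each neighborhood re-picks its cheapest; new service cost 186, saving 0.
Extra fixed cost: 36. Net change = 36 − 0 = 36.
(Totals: 238 → 274.)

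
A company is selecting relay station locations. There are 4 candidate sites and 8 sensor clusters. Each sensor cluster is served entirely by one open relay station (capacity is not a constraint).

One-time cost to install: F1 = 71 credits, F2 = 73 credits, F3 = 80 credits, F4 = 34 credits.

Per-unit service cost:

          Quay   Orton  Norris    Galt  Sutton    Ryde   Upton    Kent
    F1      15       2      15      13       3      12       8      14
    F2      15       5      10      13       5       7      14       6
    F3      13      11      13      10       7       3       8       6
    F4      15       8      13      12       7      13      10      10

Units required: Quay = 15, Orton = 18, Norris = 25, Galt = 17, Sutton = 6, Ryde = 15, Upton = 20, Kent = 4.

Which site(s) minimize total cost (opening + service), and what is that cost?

For any fixed open set, each sensor cluster goes to its cheapest open site; total = fixed + service.
{F2, F3}: Quay→F3 13·15=195, Orton→F2 5·18=90, Norris→F2 10·25=250, Galt→F3 10·17=170, Sutton→F2 5·6=30, Ryde→F3 3·15=45, Upton→F3 8·20=160, Kent→F2 6·4=24. Service 964; fixed 153; total 1117.
{F1, F2, F3}: Quay→F3 13·15=195, Orton→F1 2·18=36, Norris→F2 10·25=250, Galt→F3 10·17=170, Sutton→F1 3·6=18, Ryde→F3 3·15=45, Upton→F1 8·20=160, Kent→F2 6·4=24. Service 898; fixed 224; total 1122.
{F1, F3}: service 973 + fixed 151 = 1124
{F1, F2, F3, F4}: Quay→F3 13·15=195, Orton→F1 2·18=36, Norris→F2 10·25=250, Galt→F3 10·17=170, Sutton→F1 3·6=18, Ryde→F3 3·15=45, Upton→F1 8·20=160, Kent→F2 6·4=24. Service 898; fixed 258; total 1156.
No other subset beats 1117.

Open F2 and F3; minimum total cost 1117.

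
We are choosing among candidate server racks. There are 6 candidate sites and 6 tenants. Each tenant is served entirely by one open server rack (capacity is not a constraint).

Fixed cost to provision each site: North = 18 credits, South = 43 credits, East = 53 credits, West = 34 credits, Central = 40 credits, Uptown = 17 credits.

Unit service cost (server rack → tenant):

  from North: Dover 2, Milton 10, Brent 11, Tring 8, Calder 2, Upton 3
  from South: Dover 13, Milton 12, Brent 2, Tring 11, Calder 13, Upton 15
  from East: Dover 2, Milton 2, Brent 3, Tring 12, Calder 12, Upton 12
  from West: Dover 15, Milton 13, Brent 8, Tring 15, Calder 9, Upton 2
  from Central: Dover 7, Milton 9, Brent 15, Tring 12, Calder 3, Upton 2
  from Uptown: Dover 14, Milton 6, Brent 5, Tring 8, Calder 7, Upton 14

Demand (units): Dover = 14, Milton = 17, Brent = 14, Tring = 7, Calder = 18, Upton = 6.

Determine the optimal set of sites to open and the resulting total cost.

Open North and East; minimum total cost 285.

For any fixed open set, each tenant goes to its cheapest open site; total = fixed + service.
{North, East}: Dover→North 2·14=28, Milton→East 2·17=34, Brent→East 3·14=42, Tring→North 8·7=56, Calder→North 2·18=36, Upton→North 3·6=18. Service 214; fixed 71; total 285.
{North, East, Uptown}: Dover→North 2·14=28, Milton→East 2·17=34, Brent→East 3·14=42, Tring→North 8·7=56, Calder→North 2·18=36, Upton→North 3·6=18. Service 214; fixed 88; total 302.
{North, East, West}: service 208 + fixed 105 = 313
{North, South, East, West, Central, Uptown}: service 194 + fixed 205 = 399
No other subset beats 285.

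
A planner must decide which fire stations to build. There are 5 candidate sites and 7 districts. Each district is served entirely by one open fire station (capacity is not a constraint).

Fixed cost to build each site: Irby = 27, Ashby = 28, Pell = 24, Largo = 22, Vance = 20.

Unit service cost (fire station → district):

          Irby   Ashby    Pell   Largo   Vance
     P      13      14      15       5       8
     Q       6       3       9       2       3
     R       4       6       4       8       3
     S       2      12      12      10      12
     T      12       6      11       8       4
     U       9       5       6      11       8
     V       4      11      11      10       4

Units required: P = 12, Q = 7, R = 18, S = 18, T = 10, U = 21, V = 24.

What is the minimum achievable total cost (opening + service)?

Minimum total cost: 502

For any fixed open set, each district goes to its cheapest open site; total = fixed + service.
{Irby, Ashby, Largo, Vance}: P→Largo 5·12=60, Q→Largo 2·7=14, R→Vance 3·18=54, S→Irby 2·18=36, T→Vance 4·10=40, U→Ashby 5·21=105, V→Irby 4·24=96. Service 405; fixed 97; total 502.
{Irby, Pell, Largo, Vance}: P→Largo 5·12=60, Q→Largo 2·7=14, R→Vance 3·18=54, S→Irby 2·18=36, T→Vance 4·10=40, U→Pell 6·21=126, V→Irby 4·24=96. Service 426; fixed 93; total 519.
{Irby, Ashby, Largo}: P→Largo 5·12=60, Q→Largo 2·7=14, R→Irby 4·18=72, S→Irby 2·18=36, T→Ashby 6·10=60, U→Ashby 5·21=105, V→Irby 4·24=96. Service 443; fixed 77; total 520.
{Irby, Ashby, Pell, Largo, Vance}: P→Largo 5·12=60, Q→Largo 2·7=14, R→Vance 3·18=54, S→Irby 2·18=36, T→Vance 4·10=40, U→Ashby 5·21=105, V→Irby 4·24=96. Service 405; fixed 121; total 526.
No other subset beats 502.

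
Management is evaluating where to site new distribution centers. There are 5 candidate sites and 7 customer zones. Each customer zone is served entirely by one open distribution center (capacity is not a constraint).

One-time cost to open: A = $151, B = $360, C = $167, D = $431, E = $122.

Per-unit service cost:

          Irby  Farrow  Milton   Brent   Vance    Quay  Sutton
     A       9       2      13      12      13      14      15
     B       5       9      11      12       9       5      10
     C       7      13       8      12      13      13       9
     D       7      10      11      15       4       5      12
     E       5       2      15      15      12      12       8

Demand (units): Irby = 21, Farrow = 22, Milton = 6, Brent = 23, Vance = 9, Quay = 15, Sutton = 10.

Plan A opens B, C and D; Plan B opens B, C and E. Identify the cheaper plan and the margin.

Plan A: {B, C, D}: Irby→B 5·21=105, Farrow→B 9·22=198, Milton→C 8·6=48, Brent→B 12·23=276, Vance→D 4·9=36, Quay→B 5·15=75, Sutton→C 9·10=90. Service 828; fixed 958; total 1786.
Plan B: {B, C, E}: Irby→B 5·21=105, Farrow→E 2·22=44, Milton→C 8·6=48, Brent→B 12·23=276, Vance→B 9·9=81, Quay→B 5·15=75, Sutton→E 8·10=80. Service 709; fixed 649; total 1358.
Difference: |1786 − 1358| = 428.

Plan B is cheaper by 428.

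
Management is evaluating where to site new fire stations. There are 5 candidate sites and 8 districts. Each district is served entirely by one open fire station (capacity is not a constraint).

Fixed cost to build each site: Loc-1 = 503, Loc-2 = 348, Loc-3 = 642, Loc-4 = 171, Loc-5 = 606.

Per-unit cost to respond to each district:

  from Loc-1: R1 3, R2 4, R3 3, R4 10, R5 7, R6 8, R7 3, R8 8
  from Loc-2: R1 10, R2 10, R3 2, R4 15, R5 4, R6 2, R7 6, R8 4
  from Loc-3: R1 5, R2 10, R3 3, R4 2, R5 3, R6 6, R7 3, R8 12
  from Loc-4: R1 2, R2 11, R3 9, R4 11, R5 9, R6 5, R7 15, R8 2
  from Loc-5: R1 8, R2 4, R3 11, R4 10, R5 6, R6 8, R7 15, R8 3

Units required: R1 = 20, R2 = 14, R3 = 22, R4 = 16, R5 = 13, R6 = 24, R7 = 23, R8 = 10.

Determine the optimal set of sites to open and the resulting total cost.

Open Loc-2 and Loc-4; minimum total cost 1177.

For any fixed open set, each district goes to its cheapest open site; total = fixed + service.
{Loc-2, Loc-4}: R1→Loc-4 2·20=40, R2→Loc-2 10·14=140, R3→Loc-2 2·22=44, R4→Loc-4 11·16=176, R5→Loc-2 4·13=52, R6→Loc-2 2·24=48, R7→Loc-2 6·23=138, R8→Loc-4 2·10=20. Service 658; fixed 519; total 1177.
{Loc-2}: R1→Loc-2 10·20=200, R2→Loc-2 10·14=140, R3→Loc-2 2·22=44, R4→Loc-2 15·16=240, R5→Loc-2 4·13=52, R6→Loc-2 2·24=48, R7→Loc-2 6·23=138, R8→Loc-2 4·10=40. Service 902; fixed 348; total 1250.
{Loc-1}: service 774 + fixed 503 = 1277
{Loc-1, Loc-2, Loc-3, Loc-4, Loc-5}: service 348 + fixed 2270 = 2618
No other subset beats 1177.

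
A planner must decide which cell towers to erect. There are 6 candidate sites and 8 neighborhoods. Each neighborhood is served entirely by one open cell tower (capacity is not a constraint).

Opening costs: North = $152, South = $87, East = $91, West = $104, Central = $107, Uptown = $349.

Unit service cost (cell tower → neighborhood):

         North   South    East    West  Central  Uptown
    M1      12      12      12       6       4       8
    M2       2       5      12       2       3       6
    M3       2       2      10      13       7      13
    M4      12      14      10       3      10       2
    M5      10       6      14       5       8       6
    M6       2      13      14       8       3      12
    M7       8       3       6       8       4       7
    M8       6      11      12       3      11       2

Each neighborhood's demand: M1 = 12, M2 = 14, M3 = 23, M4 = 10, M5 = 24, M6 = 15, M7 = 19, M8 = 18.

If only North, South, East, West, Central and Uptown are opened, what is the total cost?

Each neighborhood is assigned to its cheapest site among the open ones.
{North, South, East, West, Central, Uptown}: M1→Central 4·12=48, M2→North 2·14=28, M3→North 2·23=46, M4→Uptown 2·10=20, M5→West 5·24=120, M6→North 2·15=30, M7→South 3·19=57, M8→Uptown 2·18=36. Service 385; fixed 890; total 1275.

Total cost: 1275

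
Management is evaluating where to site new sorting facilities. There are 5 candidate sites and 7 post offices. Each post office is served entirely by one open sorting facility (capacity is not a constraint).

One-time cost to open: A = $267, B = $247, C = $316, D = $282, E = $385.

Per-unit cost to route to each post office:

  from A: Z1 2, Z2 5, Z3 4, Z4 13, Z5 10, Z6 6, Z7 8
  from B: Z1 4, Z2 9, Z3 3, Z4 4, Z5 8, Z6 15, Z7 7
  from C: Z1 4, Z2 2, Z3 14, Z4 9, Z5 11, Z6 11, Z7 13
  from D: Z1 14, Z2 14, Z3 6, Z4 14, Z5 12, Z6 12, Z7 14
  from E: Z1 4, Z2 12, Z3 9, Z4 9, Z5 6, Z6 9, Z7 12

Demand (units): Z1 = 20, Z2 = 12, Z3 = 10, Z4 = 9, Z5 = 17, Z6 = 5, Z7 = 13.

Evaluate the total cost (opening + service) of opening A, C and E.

Each post office is assigned to its cheapest site among the open ones.
{A, C, E}: Z1→A 2·20=40, Z2→C 2·12=24, Z3→A 4·10=40, Z4→C 9·9=81, Z5→E 6·17=102, Z6→A 6·5=30, Z7→A 8·13=104. Service 421; fixed 968; total 1389.

Total cost: 1389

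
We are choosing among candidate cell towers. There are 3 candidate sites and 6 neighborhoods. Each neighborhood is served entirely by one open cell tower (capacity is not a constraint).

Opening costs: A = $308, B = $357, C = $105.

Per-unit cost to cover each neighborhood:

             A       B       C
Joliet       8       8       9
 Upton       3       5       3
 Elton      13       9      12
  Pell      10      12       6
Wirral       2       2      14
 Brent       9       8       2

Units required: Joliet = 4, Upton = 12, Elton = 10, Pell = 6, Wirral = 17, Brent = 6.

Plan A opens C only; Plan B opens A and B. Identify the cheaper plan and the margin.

Plan A is cheaper by 382.

Plan A: {C}: Joliet→C 9·4=36, Upton→C 3·12=36, Elton→C 12·10=120, Pell→C 6·6=36, Wirral→C 14·17=238, Brent→C 2·6=12. Service 478; fixed 105; total 583.
Plan B: {A, B}: Joliet→A 8·4=32, Upton→A 3·12=36, Elton→B 9·10=90, Pell→A 10·6=60, Wirral→A 2·17=34, Brent→B 8·6=48. Service 300; fixed 665; total 965.
Difference: |583 − 965| = 382.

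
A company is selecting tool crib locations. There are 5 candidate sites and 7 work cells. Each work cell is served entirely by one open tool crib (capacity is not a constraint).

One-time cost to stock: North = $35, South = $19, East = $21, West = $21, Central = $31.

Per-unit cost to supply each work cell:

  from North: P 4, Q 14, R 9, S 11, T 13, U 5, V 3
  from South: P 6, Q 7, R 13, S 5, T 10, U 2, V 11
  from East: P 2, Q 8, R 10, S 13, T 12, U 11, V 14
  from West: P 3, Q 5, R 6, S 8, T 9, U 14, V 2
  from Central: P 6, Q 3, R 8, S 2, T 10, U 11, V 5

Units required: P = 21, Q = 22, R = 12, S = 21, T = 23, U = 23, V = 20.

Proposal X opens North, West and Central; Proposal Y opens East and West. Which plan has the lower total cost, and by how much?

Proposal X is cheaper by 242.

Proposal X: {North, West, Central}: P→West 3·21=63, Q→Central 3·22=66, R→West 6·12=72, S→Central 2·21=42, T→West 9·23=207, U→North 5·23=115, V→West 2·20=40. Service 605; fixed 87; total 692.
Proposal Y: {East, West}: P→East 2·21=42, Q→West 5·22=110, R→West 6·12=72, S→West 8·21=168, T→West 9·23=207, U→East 11·23=253, V→West 2·20=40. Service 892; fixed 42; total 934.
Difference: |692 − 934| = 242.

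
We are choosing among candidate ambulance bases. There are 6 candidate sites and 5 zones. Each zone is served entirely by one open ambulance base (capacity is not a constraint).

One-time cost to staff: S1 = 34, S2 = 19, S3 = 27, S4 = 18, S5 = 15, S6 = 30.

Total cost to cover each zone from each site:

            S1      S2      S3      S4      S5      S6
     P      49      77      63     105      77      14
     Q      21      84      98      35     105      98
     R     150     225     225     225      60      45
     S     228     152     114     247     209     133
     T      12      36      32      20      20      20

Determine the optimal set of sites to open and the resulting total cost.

For any fixed open set, each zone goes to its cheapest open site; total = fixed + service.
{S1, S6}: P→S6 14, Q→S1 21, R→S6 45, S→S6 133, T→S1 12. Service 225; fixed 64; total 289.
{S4, S6}: service 247 + fixed 48 = 295
{S1, S3, S6}: P→S6 14, Q→S1 21, R→S6 45, S→S3 114, T→S1 12. Service 206; fixed 91; total 297.
{S1, S2, S3, S4, S5, S6}: service 206 + fixed 143 = 349
No other subset beats 289.

Open S1 and S6; minimum total cost 289.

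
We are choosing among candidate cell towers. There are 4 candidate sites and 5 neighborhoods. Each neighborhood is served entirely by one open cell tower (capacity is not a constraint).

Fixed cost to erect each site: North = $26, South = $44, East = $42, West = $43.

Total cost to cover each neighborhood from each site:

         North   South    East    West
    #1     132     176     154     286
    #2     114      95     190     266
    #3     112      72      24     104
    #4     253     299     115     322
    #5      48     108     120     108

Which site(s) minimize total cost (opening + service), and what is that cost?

Open North and East; minimum total cost 501.

For any fixed open set, each neighborhood goes to its cheapest open site; total = fixed + service.
{North, East}: #1→North 132, #2→North 114, #3→East 24, #4→East 115, #5→North 48. Service 433; fixed 68; total 501.
{North, South, East}: service 414 + fixed 112 = 526
{North, East, West}: #1→North 132, #2→North 114, #3→East 24, #4→East 115, #5→North 48. Service 433; fixed 111; total 544.
{North, South, East, West}: #1→North 132, #2→South 95, #3→East 24, #4→East 115, #5→North 48. Service 414; fixed 155; total 569.
(All 15 nonempty subsets were checked; North and East is lowest.)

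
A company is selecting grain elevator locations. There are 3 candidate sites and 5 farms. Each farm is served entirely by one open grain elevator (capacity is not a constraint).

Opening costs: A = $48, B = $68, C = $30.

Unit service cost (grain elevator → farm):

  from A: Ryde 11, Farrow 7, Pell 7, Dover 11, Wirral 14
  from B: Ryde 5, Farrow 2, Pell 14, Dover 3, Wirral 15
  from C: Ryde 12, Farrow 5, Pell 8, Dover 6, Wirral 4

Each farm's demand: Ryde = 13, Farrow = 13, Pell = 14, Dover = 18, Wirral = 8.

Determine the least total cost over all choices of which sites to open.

Minimum total cost: 387

For any fixed open set, each farm goes to its cheapest open site; total = fixed + service.
{B, C}: Ryde→B 5·13=65, Farrow→B 2·13=26, Pell→C 8·14=112, Dover→B 3·18=54, Wirral→C 4·8=32. Service 289; fixed 98; total 387.
{A, B, C}: service 275 + fixed 146 = 421
{A, B}: service 355 + fixed 116 = 471
{C}: Ryde→C 12·13=156, Farrow→C 5·13=65, Pell→C 8·14=112, Dover→C 6·18=108, Wirral→C 4·8=32. Service 473; fixed 30; total 503.
No other subset beats 387.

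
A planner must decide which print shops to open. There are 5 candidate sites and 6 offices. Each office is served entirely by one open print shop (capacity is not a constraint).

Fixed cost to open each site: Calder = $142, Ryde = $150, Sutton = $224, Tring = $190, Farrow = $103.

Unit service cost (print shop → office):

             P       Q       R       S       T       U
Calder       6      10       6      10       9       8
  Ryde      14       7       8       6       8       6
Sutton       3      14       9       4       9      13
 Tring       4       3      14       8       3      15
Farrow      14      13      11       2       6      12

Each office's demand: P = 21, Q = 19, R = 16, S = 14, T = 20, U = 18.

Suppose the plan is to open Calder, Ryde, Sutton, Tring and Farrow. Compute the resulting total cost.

Each office is assigned to its cheapest site among the open ones.
{Calder, Ryde, Sutton, Tring, Farrow}: P→Sutton 3·21=63, Q→Tring 3·19=57, R→Calder 6·16=96, S→Farrow 2·14=28, T→Tring 3·20=60, U→Ryde 6·18=108. Service 412; fixed 809; total 1221.

Total cost: 1221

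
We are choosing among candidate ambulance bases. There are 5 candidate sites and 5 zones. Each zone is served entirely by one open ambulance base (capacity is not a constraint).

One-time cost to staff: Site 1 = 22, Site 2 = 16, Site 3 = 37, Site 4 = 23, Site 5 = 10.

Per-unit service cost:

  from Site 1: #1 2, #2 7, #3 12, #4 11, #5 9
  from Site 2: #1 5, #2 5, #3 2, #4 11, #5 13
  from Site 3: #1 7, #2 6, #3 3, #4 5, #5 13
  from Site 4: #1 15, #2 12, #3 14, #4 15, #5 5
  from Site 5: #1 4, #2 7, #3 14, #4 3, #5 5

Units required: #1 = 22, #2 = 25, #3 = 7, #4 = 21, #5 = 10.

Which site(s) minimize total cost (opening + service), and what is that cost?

Open Site 1, Site 2 and Site 5; minimum total cost 344.

For any fixed open set, each zone goes to its cheapest open site; total = fixed + service.
{Site 1, Site 2, Site 5}: #1→Site 1 2·22=44, #2→Site 2 5·25=125, #3→Site 2 2·7=14, #4→Site 5 3·21=63, #5→Site 5 5·10=50. Service 296; fixed 48; total 344.
{Site 2, Site 5}: service 340 + fixed 26 = 366
{Site 1, Site 2, Site 4, Site 5}: service 296 + fixed 71 = 367
{Site 1, Site 2, Site 3, Site 4, Site 5}: #1→Site 1 2·22=44, #2→Site 2 5·25=125, #3→Site 2 2·7=14, #4→Site 5 3·21=63, #5→Site 4 5·10=50. Service 296; fixed 108; total 404.
No other subset beats 344.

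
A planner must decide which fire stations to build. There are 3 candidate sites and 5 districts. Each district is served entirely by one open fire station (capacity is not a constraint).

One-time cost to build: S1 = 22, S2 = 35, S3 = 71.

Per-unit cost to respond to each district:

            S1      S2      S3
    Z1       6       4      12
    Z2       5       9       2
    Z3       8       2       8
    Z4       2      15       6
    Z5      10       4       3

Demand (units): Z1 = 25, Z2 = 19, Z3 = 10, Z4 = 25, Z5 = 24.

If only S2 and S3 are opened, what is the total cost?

Each district is assigned to its cheapest site among the open ones.
{S2, S3}: Z1→S2 4·25=100, Z2→S3 2·19=38, Z3→S2 2·10=20, Z4→S3 6·25=150, Z5→S3 3·24=72. Service 380; fixed 106; total 486.

Total cost: 486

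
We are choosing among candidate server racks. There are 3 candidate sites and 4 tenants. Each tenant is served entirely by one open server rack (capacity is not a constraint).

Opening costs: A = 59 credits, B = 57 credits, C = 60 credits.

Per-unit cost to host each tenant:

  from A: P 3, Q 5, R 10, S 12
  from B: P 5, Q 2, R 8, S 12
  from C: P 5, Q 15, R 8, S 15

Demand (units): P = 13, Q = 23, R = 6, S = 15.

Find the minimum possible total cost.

Minimum total cost: 396

For any fixed open set, each tenant goes to its cheapest open site; total = fixed + service.
{B}: P→B 5·13=65, Q→B 2·23=46, R→B 8·6=48, S→B 12·15=180. Service 339; fixed 57; total 396.
{A, B}: service 313 + fixed 116 = 429
{A}: service 394 + fixed 59 = 453
{A, B, C}: P→A 3·13=39, Q→B 2·23=46, R→B 8·6=48, S→A 12·15=180. Service 313; fixed 176; total 489.
No other subset beats 396.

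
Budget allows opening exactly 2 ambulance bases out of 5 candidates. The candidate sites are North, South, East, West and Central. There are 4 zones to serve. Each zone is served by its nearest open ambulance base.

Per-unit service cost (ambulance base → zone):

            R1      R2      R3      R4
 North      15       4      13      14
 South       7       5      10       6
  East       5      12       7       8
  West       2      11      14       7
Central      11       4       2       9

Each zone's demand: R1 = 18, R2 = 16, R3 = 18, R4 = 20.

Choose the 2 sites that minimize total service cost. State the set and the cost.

With exactly 2 open, each zone uses its cheapest among the chosen.
{West, Central}: R1→West 2·18=36, R2→Central 4·16=64, R3→Central 2·18=36, R4→West 7·20=140. Service cost 276.
{South, Central}: service cost 346
{East, Central}: service cost 350
Among all 10 size-2 choices, {West, Central} is lowest.

Choose West and Central; total service cost 276.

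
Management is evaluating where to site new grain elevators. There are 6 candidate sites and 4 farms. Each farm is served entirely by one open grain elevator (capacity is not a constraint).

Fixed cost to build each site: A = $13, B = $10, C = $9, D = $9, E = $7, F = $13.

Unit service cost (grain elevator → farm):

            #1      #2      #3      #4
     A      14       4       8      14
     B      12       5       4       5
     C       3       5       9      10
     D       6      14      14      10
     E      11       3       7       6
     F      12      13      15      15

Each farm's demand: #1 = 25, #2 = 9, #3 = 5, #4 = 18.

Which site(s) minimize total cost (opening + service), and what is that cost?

Open B, C and E; minimum total cost 238.

For any fixed open set, each farm goes to its cheapest open site; total = fixed + service.
{B, C, E}: #1→C 3·25=75, #2→E 3·9=27, #3→B 4·5=20, #4→B 5·18=90. Service 212; fixed 26; total 238.
{B, C, D, E}: service 212 + fixed 35 = 247
{B, C}: service 230 + fixed 19 = 249
{A, B, C, D, E, F}: service 212 + fixed 61 = 273
No other subset beats 238.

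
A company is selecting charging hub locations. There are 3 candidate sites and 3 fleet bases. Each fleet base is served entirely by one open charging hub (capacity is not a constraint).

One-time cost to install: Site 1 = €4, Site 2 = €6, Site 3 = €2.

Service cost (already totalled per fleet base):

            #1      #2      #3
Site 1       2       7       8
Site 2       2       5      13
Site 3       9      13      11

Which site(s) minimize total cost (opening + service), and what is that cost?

Open Site 1 only; minimum total cost 21.

For any fixed open set, each fleet base goes to its cheapest open site; total = fixed + service.
{Site 1}: #1→Site 1 2, #2→Site 1 7, #3→Site 1 8. Service 17; fixed 4; total 21.
{Site 1, Site 3}: #1→Site 1 2, #2→Site 1 7, #3→Site 1 8. Service 17; fixed 6; total 23.
{Site 1, Site 2}: #1→Site 1 2, #2→Site 2 5, #3→Site 1 8. Service 15; fixed 10; total 25.
{Site 1, Site 2, Site 3}: service 15 + fixed 12 = 27
No other subset beats 21.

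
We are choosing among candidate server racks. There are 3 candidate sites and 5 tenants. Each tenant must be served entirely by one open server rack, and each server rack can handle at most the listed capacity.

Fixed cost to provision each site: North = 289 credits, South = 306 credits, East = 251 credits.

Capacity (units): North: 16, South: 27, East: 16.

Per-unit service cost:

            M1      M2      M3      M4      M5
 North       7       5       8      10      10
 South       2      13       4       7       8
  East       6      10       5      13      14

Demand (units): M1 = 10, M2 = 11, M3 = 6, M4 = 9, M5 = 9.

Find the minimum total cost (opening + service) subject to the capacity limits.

Open {North, South, East}: M1→East 6·10=60, M2→North 5·11=55, M3→South 4·6=24, M4→South 7·9=63, M5→South 8·9=72.
Loads: North carries 11/16, South carries 24/27, East carries 10/16. Service 274; fixed 846; total 1120.
Next best feasible plan costs 1126.

Minimum total cost: 1120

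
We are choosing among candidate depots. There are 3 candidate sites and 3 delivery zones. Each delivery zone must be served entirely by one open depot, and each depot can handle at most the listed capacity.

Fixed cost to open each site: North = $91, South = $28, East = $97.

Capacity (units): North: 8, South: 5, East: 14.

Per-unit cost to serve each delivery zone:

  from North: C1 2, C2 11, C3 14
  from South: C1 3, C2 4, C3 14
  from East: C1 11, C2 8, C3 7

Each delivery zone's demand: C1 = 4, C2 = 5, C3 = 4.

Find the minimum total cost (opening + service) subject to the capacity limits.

Open {North, South}: C1→North 2·4=8, C2→South 4·5=20, C3→North 14·4=56.
Loads: North carries 8/8, South carries 5/5. Service 84; fixed 119; total 203.
Next best feasible plan costs 205.

Minimum total cost: 203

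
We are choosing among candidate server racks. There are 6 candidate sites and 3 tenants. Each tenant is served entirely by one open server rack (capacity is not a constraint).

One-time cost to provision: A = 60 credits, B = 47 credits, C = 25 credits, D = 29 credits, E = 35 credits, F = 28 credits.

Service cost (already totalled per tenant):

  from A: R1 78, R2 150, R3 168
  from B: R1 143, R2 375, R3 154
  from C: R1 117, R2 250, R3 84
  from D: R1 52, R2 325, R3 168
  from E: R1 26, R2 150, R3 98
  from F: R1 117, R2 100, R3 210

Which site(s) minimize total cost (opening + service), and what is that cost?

Open E and F; minimum total cost 287.

For any fixed open set, each tenant goes to its cheapest open site; total = fixed + service.
{E, F}: R1→E 26, R2→F 100, R3→E 98. Service 224; fixed 63; total 287.
{C, E, F}: R1→E 26, R2→F 100, R3→C 84. Service 210; fixed 88; total 298.
{E}: R1→E 26, R2→E 150, R3→E 98. Service 274; fixed 35; total 309.
{A, B, C, D, E, F}: service 210 + fixed 224 = 434
No other subset beats 287.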